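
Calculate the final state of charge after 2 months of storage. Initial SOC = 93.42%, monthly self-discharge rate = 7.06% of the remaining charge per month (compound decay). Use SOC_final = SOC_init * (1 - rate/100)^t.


decay = (1 - 7.06/100)^2 = 0.86378
SOC_final = 93.42 * 0.86378 = 80.69%

80.69%


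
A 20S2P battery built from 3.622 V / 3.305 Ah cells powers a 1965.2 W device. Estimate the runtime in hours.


Step 1: E_pack = Ns * V_cell * Np * C_cell = 20 * 3.622 * 2 * 3.305 = 478.83 Wh
Step 2: t = E_pack / P = 478.83 / 1965.2 = 0.2437 hr

0.2437 hr


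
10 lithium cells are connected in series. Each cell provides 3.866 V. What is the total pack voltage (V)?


V_pack = n * V_cell = 10 * 3.866 = 38.66 V

38.66 V


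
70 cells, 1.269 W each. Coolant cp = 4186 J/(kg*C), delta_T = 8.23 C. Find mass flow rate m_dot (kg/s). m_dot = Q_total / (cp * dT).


Step 1: Total heat Q = 70 * 1.269 W = 88.83 W
Step 2: denom = cp * dT = 4186 * 8.23 = 34451
Step 3: m_dot = 88.83 / 34451 = 0.002578 kg/s

0.002578 kg/s


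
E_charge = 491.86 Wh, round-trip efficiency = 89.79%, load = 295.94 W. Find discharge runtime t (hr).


Step 1: E_discharge = eta/100 * E_charge = 89.79/100 * 491.86 = 441.64 Wh
Step 2: t = E_discharge / P = 441.64 / 295.94 = 1.492 hr

1.492 hr


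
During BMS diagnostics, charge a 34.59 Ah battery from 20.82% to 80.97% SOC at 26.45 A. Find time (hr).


delta_Ah = 34.59 * (80.97 - 20.82) / 100 = 20.806 Ah
t = delta_Ah / I = 20.806 / 26.45 = 0.7866 hr

0.7866 hr


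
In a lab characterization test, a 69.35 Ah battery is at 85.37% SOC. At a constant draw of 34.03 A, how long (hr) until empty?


Step 1: remaining = SOC/100 * C_total = 85.37/100 * 69.35 = 59.204 Ah
Step 2: t = remaining / I = 59.204 / 34.03 = 1.740 hr

1.740 hr


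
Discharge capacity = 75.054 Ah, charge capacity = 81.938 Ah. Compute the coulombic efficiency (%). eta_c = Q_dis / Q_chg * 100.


Coulombic efficiency = 75.054/81.938 * 100% = 91.60%

91.60%


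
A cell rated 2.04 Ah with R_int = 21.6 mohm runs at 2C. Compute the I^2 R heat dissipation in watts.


Convert: R = 21.6 mohm = 0.0216 ohm
Step 1: I = C_rate * capacity = 2 * 2.04 = 4.08 A
Step 2: Q = I^2 * R = 4.08^2 * 0.0216 = 16.646 * 0.0216 = 0.3596 W

0.3596 W


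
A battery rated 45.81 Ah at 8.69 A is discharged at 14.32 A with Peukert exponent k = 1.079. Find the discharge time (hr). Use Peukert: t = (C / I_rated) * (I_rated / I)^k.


Step 1: t_rated = C / I_rated = 45.81 / 8.69 = 5.2716 hr
Step 2: ratio = 8.69 / 14.32 = 0.60684
Step 3: ratio^k = 0.60684^1.079 = 0.58336
Step 4: t = t_rated * ratio^k = 5.2716 * 0.58336 = 3.075 hr

3.075 hr


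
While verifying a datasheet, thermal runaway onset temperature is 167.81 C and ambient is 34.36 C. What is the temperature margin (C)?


Safety margin = 167.81 C - 34.36 C = 133.45 C

133.45 C


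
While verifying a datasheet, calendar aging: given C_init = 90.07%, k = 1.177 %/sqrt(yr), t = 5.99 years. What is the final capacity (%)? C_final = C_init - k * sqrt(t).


sqrt(t) = sqrt(5.99) = 2.4474
C_final = 90.07 - 1.177 * 2.4474 = 87.19%

87.19%


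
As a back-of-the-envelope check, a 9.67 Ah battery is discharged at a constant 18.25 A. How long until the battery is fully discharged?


Runtime = 9.67 Ah / 18.25 A = 0.5299 hr

0.5299 hr


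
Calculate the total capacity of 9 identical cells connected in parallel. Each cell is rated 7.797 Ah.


Parallel capacities add: 9 * 7.797 Ah = 70.173 Ah

70.173 Ah


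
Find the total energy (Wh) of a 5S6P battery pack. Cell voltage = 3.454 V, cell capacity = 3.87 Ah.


E = Ns * Vcell * Np * Ccell = 5 * 3.454 * 6 * 3.87 = 401.0 Wh

401.0 Wh


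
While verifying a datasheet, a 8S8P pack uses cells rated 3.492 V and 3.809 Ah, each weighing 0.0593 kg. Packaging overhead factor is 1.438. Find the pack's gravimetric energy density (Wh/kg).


Step 1: V_pack = 8 * 3.492 = 27.936 V
Step 2: C_pack = 8 * 3.809 = 30.472 Ah
Step 3: E_pack = V_pack * C_pack = 27.936 * 30.472 = 851.27 Wh
Step 4: m_pack = 8 * 8 * 0.0593 * 1.438 = 5.4575 kg
Step 5: ED = E_pack / m_pack = 851.27 / 5.4575 = 156.0 Wh/kg

156.0 Wh/kg


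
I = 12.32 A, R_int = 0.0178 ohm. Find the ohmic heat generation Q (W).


Q = I^2 * R = 12.32^2 * 0.0178 = 2.702 W

2.702 W


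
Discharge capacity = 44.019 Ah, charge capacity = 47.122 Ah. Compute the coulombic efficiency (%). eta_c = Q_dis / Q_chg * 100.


Coulombic efficiency = 44.019/47.122 * 100% = 93.41%

93.41%


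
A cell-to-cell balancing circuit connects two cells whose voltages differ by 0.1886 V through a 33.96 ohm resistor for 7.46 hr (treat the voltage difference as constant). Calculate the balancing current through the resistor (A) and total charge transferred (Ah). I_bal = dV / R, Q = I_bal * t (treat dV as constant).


I_bal = dV / R = 0.1886 / 33.96 = 0.0055536 A
Q = I_bal * t = 0.0055536 * 7.46 = 0.04143 Ah

I=0.0055536 A, Q=0.04143 Ah


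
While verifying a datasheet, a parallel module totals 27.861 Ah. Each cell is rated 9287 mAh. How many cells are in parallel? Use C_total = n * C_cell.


Convert: C_cell = 9287 mAh = 9.287 Ah
n = C_total / C_cell = 27.861 / 9.287 = 3

3


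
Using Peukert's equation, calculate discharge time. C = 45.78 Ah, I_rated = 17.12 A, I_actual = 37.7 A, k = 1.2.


Step 1: t_rated = C / I_rated = 45.78 / 17.12 = 2.6741 hr
Step 2: ratio = 17.12 / 37.7 = 0.45411
Step 3: ratio^k = 0.45411^1.2 = 0.38779
Step 4: t = t_rated * ratio^k = 2.6741 * 0.38779 = 1.037 hr

1.037 hr


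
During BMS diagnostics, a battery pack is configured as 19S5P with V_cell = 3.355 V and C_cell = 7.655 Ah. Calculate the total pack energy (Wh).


E = Ns * Vcell * Np * Ccell = 19 * 3.355 * 5 * 7.655 = 2440 Wh

2440 Wh


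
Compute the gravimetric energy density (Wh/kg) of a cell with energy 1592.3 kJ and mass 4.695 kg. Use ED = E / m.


Convert: E = 1592.3 kJ = 442.31 Wh
ED = E / m = 442.31 / 4.695 = 94.21 Wh/kg

94.21 Wh/kg


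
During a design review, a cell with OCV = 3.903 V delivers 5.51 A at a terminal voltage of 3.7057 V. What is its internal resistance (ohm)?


R = (OCV - V) / I = (3.903 - 3.7057) / 5.51 = 0.03581 ohm

0.03581 ohm


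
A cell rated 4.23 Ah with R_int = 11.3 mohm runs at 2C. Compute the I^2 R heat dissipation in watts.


Convert: R = 11.3 mohm = 0.0113 ohm
Step 1: I = C_rate * capacity = 2 * 4.23 = 8.46 A
Step 2: Q = I^2 * R = 8.46^2 * 0.0113 = 71.572 * 0.0113 = 0.8088 W

0.8088 W


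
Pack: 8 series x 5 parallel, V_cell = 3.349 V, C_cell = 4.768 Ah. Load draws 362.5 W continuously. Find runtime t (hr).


Step 1: E_pack = Ns * V_cell * Np * C_cell = 8 * 3.349 * 5 * 4.768 = 638.72 Wh
Step 2: t = E_pack / P = 638.72 / 362.5 = 1.762 hr

1.762 hr


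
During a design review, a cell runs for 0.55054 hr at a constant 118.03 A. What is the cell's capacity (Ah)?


C = I * t = 118.03 * 0.55054 = 64.98 Ah

64.98 Ah


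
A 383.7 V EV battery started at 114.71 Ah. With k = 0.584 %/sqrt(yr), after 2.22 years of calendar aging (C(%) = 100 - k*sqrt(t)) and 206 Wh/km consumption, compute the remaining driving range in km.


Step 1: capacity retention = 100 - 0.584 * sqrt(2.22) = 100 - 0.584 * 1.49 = 99.13%
Step 2: C_now = 114.71 * 99.13/100 = 113.71 Ah
Step 3: E_pack = V * C_now = 383.7 * 113.71 = 43631 Wh
Step 4: range = E_pack / consumption = 43631 / 206 = 211.8 km

211.8 km


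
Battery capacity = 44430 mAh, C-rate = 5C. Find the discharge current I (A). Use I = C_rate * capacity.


Convert: capacity = 44430 mAh = 44.43 Ah
I = C_rate * capacity = 5 * 44.43 = 222.15 A

222.15 A


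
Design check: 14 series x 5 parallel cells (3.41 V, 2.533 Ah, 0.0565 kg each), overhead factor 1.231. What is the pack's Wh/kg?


Step 1: V_pack = 14 * 3.41 = 47.74 V
Step 2: C_pack = 5 * 2.533 = 12.665 Ah
Step 3: E_pack = V_pack * C_pack = 47.74 * 12.665 = 604.63 Wh
Step 4: m_pack = 14 * 5 * 0.0565 * 1.231 = 4.8686 kg
Step 5: ED = E_pack / m_pack = 604.63 / 4.8686 = 124.2 Wh/kg

124.2 Wh/kg


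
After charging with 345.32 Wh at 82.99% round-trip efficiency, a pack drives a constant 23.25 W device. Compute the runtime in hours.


Step 1: E_discharge = eta/100 * E_charge = 82.99/100 * 345.32 = 286.58 Wh
Step 2: t = E_discharge / P = 286.58 / 23.25 = 12.33 hr

12.33 hr


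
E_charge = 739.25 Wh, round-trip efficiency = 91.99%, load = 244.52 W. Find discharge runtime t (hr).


Step 1: E_discharge = eta/100 * E_charge = 91.99/100 * 739.25 = 680.04 Wh
Step 2: t = E_discharge / P = 680.04 / 244.52 = 2.781 hr

2.781 hr


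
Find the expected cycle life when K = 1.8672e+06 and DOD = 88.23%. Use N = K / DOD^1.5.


DOD^1.5 = 828.75
N = K / DOD^1.5 = 1.8672e+06 / 828.75 = 2253

2253 cycles


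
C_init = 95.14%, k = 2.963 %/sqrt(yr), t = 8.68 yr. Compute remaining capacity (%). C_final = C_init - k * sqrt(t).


Step 1: sqrt(8.68 yr) = 2.9462
Step 2: drop = 2.963 * 2.9462 = 8.7296
Step 3: C_final = 95.14 - 8.7296 = 86.41%

86.41%


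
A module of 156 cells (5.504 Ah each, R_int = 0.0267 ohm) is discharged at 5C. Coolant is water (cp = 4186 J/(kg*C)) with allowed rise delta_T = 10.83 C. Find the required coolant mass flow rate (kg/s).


Step 1: I = 5 * 5.504 = 27.52 A
Step 2: Q_cell = I^2 * R = 27.52^2 * 0.0267 = 20.221 W
Step 3: Q_total = 156 * 20.221 = 3154.5 W
Step 4: m_dot = Q_total / (cp * dT) = 3154.5 / (4186 * 10.83) = 0.06958 kg/s

0.06958 kg/s


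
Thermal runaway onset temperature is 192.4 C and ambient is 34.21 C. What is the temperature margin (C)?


margin = T_onset - T_ambient = 192.4 - 34.21 = 158.19 C

158.19 C


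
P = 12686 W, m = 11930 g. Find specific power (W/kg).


Convert: m = 11930 g = 11.93 kg
SP = P / m = 12686 / 11.93 = 1063 W/kg

1063 W/kg


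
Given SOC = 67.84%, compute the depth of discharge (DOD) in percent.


Complement of SOC: DOD = 100% - 67.84% = 32.16%

32.16%


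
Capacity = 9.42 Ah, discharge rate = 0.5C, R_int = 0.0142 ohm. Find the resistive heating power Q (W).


Step 1: I = C_rate * capacity = 0.5 * 9.42 = 4.71 A
Step 2: Q = I^2 * R = 4.71^2 * 0.0142 = 22.184 * 0.0142 = 0.3150 W

0.3150 W


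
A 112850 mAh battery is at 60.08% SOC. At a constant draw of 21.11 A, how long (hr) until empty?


Convert: C_total = 112850 mAh = 112.85 Ah
Step 1: remaining = SOC/100 * C_total = 60.08/100 * 112.85 = 67.8 Ah
Step 2: t = remaining / I = 67.8 / 21.11 = 3.212 hr

3.212 hr


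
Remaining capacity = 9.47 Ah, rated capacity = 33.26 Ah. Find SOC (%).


SOC = (remaining / total) * 100 = (9.47 / 33.26) * 100 = 28.47%

28.47%


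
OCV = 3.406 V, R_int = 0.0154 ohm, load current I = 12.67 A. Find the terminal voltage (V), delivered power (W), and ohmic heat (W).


Step 1: V_terminal = OCV - I*R = 3.406 - 12.67 * 0.0154 = 3.2109 V
Step 2: P_out = V_terminal * I = 3.2109 * 12.67 = 40.68 W
Step 3: Q = I^2 * R = 12.67^2 * 0.0154 = 2.472 W

V=3.2109 V, P=40.68 W, Q=2.472 W


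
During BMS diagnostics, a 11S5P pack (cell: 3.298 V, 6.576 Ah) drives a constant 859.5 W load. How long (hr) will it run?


Step 1: E_pack = Ns * V_cell * Np * C_cell = 11 * 3.298 * 5 * 6.576 = 1192.8 Wh
Step 2: t = E_pack / P = 1192.8 / 859.5 = 1.388 hr

1.388 hr


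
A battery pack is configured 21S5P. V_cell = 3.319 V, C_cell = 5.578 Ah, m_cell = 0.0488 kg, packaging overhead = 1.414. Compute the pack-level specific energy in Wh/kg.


Step 1: V_pack = 21 * 3.319 = 69.699 V
Step 2: C_pack = 5 * 5.578 = 27.89 Ah
Step 3: E_pack = V_pack * C_pack = 69.699 * 27.89 = 1943.9 Wh
Step 4: m_pack = 21 * 5 * 0.0488 * 1.414 = 7.2453 kg
Step 5: ED = E_pack / m_pack = 1943.9 / 7.2453 = 268.3 Wh/kg

268.3 Wh/kg


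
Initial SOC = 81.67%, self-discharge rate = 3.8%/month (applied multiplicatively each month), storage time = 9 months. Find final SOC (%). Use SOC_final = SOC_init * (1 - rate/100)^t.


decay = (1 - 3.8/100)^9 = 0.70563
SOC_final = 81.67 * 0.70563 = 57.63%

57.63%


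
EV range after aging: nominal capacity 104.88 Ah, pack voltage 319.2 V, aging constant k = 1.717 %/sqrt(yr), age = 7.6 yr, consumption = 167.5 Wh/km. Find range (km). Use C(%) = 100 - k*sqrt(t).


Step 1: capacity retention = 100 - 1.717 * sqrt(7.6) = 100 - 1.717 * 2.7568 = 95.267%
Step 2: C_now = 104.88 * 95.267/100 = 99.916 Ah
Step 3: E_pack = V * C_now = 319.2 * 99.916 = 31893 Wh
Step 4: range = E_pack / consumption = 31893 / 167.5 = 190.4 km

190.4 km


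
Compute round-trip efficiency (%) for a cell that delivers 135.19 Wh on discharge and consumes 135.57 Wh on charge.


Round-trip efficiency = 135.19/135.57 * 100% = 99.72%

99.72%


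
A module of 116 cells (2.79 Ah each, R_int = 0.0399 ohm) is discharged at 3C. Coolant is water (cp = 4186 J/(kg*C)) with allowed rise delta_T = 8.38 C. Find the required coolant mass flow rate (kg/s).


Step 1: I = 3 * 2.79 = 8.37 A
Step 2: Q_cell = I^2 * R = 8.37^2 * 0.0399 = 2.7953 W
Step 3: Q_total = 116 * 2.7953 = 324.25 W
Step 4: m_dot = Q_total / (cp * dT) = 324.25 / (4186 * 8.38) = 0.009244 kg/s

0.009244 kg/s


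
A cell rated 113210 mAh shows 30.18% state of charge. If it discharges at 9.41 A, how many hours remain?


Convert: C_total = 113210 mAh = 113.21 Ah
Step 1: remaining = SOC/100 * C_total = 30.18/100 * 113.21 = 34.167 Ah
Step 2: t = remaining / I = 34.167 / 9.41 = 3.631 hr

3.631 hr


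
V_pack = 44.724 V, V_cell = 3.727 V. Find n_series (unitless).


Rearranging: n = V_pack / V_cell = 44.724 / 3.727 = 12 cells

12


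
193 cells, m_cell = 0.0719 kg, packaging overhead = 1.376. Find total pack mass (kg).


m_pack = n * m_cell * overhead = 193 * 0.0719 * 1.376 = 19.09 kg

19.09 kg


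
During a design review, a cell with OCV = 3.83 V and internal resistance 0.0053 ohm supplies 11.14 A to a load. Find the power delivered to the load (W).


Step 1: V_terminal = OCV - I*R = 3.83 - 11.14 * 0.0053 = 3.771 V
Step 2: P_out = V_terminal * I = 3.771 * 11.14 = 42.01 W

42.01 W


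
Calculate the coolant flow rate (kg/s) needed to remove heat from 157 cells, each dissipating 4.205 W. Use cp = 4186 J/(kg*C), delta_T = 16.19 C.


Step 1: Total heat Q = 157 * 4.205 W = 660.19 W
Step 2: denom = cp * dT = 4186 * 16.19 = 67771
Step 3: m_dot = 660.19 / 67771 = 0.009741 kg/s

0.009741 kg/s


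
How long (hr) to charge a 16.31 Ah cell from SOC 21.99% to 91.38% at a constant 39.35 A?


Step 1: dSOC = 91.38% - 21.99% = 69.39%
Step 2: delta_Ah = 16.31 * 69.39 / 100 = 11.318 Ah
Step 3: t = 11.318 / 39.35 = 0.2876 hr

0.2876 hr


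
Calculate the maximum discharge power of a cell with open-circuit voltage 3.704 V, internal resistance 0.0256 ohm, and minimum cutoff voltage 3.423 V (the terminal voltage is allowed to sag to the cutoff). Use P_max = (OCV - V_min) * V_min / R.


dV = OCV - V_min = 0.281 V (so I_max = dV / R)
P_max = dV * V_min / R = 0.281 * 3.423 / 0.0256 = 37.57 W

37.57 W


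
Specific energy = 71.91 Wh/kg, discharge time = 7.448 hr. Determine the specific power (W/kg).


P_specific = E / t = 71.91 / 7.448 = 9.655 W/kg

9.655 W/kg


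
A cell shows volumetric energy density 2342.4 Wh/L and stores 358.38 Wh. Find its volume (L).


V = E / ED = 358.38 / 2342.4 = 0.1530 L

0.1530 L


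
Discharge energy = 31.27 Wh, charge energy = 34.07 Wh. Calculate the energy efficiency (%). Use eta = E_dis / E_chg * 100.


eta_e = E_dis / E_chg * 100 = 31.27 / 34.07 * 100 = 91.78%

91.78%


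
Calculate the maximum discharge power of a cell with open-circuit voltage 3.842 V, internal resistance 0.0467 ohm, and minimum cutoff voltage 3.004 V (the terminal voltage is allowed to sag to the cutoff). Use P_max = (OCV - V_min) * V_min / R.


dV = OCV - V_min = 0.838 V (so I_max = dV / R)
P_max = dV * V_min / R = 0.838 * 3.004 / 0.0467 = 53.90 W

53.90 W


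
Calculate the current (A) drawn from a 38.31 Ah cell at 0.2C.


I = C_rate * capacity = 0.2 * 38.31 = 7.662 A

7.662 A


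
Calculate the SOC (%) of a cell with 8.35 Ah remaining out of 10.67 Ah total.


SOC = (remaining / total) * 100 = (8.35 / 10.67) * 100 = 78.26%

78.26%


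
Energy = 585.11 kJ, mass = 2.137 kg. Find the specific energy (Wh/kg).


Convert: E = 585.11 kJ = 162.53 Wh
ED = E / m = 162.53 / 2.137 = 76.06 Wh/kg

76.06 Wh/kg


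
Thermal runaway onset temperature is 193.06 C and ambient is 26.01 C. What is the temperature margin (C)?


Safety margin = 193.06 C - 26.01 C = 167.05 C

167.05 C


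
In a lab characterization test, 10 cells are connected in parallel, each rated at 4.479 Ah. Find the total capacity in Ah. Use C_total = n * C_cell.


Parallel capacities add: 10 * 4.479 Ah = 44.79 Ah

44.79 Ah


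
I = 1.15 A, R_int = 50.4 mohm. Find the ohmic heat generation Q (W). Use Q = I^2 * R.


Convert: R = 50.4 mohm = 0.0504 ohm
Q = I^2 * R = 1.15^2 * 0.0504 = 0.06665 W

0.06665 W


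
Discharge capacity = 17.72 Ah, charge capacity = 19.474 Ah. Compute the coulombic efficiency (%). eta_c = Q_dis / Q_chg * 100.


eta_c = Q_dis / Q_chg * 100 = 17.72 / 19.474 * 100 = 90.99%

90.99%


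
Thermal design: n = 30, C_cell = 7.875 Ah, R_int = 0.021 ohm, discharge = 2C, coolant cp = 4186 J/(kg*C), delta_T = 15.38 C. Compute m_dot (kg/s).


Step 1: I = 2 * 7.875 = 15.75 A
Step 2: Q_cell = I^2 * R = 15.75^2 * 0.021 = 5.2093 W
Step 3: Q_total = 30 * 5.2093 = 156.28 W
Step 4: m_dot = Q_total / (cp * dT) = 156.28 / (4186 * 15.38) = 0.002427 kg/s

0.002427 kg/s


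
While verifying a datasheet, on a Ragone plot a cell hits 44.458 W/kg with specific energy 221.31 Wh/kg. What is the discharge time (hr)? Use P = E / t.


t = E / P = 221.31 / 44.458 = 4.978 hr

4.978 hr


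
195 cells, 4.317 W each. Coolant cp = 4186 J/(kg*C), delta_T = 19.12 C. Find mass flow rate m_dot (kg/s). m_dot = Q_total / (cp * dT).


Q_total = 195 * 4.317 = 841.82 W
m_dot = Q_total / (cp * dT) = 841.82 / (4186 * 19.12) = 0.01052 kg/s

0.01052 kg/s


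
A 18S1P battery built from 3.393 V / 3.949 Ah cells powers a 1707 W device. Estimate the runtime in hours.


Step 1: E_pack = Ns * V_cell * Np * C_cell = 18 * 3.393 * 1 * 3.949 = 241.18 Wh
Step 2: t = E_pack / P = 241.18 / 1707 = 0.1413 hr

0.1413 hr


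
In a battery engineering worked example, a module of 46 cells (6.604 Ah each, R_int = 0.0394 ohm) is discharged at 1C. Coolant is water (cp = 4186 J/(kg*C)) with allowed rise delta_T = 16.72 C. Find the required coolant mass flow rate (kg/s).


Step 1: I = 1 * 6.604 = 6.604 A
Step 2: Q_cell = I^2 * R = 6.604^2 * 0.0394 = 1.7183 W
Step 3: Q_total = 46 * 1.7183 = 79.042 W
Step 4: m_dot = Q_total / (cp * dT) = 79.042 / (4186 * 16.72) = 0.001129 kg/s

0.001129 kg/s


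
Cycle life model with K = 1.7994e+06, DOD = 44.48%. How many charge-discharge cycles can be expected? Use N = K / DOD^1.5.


DOD^1.5 = 296.65
N = K / DOD^1.5 = 1.7994e+06 / 296.65 = 6066

6066 cycles


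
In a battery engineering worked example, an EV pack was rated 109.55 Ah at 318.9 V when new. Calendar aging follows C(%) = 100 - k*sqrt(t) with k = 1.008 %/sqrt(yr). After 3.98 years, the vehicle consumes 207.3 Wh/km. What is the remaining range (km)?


Step 1: capacity retention = 100 - 1.008 * sqrt(3.98) = 100 - 1.008 * 1.995 = 97.989%
Step 2: C_now = 109.55 * 97.989/100 = 107.35 Ah
Step 3: E_pack = V * C_now = 318.9 * 107.35 = 34234 Wh
Step 4: range = E_pack / consumption = 34234 / 207.3 = 165.1 km

165.1 km


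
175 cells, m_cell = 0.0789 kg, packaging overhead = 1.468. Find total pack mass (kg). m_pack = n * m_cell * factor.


Cell mass sum = 175 * 0.0789 = 13.808 kg
With overhead 1.468: m_pack = 13.808 * 1.468 = 20.27 kg

20.27 kg


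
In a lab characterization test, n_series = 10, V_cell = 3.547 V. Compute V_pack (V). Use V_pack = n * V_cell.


With 10 cells in series at 3.547 V each, V_pack = 35.47 V

35.47 V


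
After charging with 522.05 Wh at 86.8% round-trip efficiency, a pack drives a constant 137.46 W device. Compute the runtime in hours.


Step 1: E_discharge = eta/100 * E_charge = 86.8/100 * 522.05 = 453.14 Wh
Step 2: t = E_discharge / P = 453.14 / 137.46 = 3.297 hr

3.297 hr


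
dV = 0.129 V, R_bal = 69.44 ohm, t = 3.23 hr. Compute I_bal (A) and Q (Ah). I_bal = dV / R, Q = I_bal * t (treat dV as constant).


First, Ohm's law: I_bal = 0.129 V / 69.44 ohm = 0.0018577 A
Then Q = I * t = 0.0018577 A * 3.23 hr = 0.006000 Ah

I=0.0018577 A, Q=0.006000 Ah


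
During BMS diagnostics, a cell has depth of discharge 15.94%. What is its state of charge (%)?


SOC = 100 - DOD = 100 - 15.94 = 84.06%

84.06%


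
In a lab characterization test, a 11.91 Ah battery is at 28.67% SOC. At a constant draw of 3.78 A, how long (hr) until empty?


Step 1: remaining = SOC/100 * C_total = 28.67/100 * 11.91 = 3.4146 Ah
Step 2: t = remaining / I = 3.4146 / 3.78 = 0.9033 hr

0.9033 hr


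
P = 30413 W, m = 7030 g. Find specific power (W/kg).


Convert: m = 7030 g = 7.03 kg
Specific power = 30413 W / 7.03 kg = 4326 W/kg

4326 W/kg


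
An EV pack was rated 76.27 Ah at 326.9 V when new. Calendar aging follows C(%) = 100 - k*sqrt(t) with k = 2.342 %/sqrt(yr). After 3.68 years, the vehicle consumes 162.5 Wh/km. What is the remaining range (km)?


Step 1: capacity retention = 100 - 2.342 * sqrt(3.68) = 100 - 2.342 * 1.9183 = 95.507%
Step 2: C_now = 76.27 * 95.507/100 = 72.843 Ah
Step 3: E_pack = V * C_now = 326.9 * 72.843 = 23812 Wh
Step 4: range = E_pack / consumption = 23812 / 162.5 = 146.5 km

146.5 km


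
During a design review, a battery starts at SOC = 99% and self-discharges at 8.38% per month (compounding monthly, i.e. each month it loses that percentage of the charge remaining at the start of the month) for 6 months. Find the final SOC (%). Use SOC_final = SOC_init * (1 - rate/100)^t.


decay = (1 - 8.38/100)^6 = 0.59148
SOC_final = 99 * 0.59148 = 58.56%

58.56%


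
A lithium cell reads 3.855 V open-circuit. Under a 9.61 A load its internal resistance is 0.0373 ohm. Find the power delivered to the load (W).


Step 1: V_terminal = OCV - I*R = 3.855 - 9.61 * 0.0373 = 3.4965 V
Step 2: P_out = V_terminal * I = 3.4965 * 9.61 = 33.60 W

33.60 W


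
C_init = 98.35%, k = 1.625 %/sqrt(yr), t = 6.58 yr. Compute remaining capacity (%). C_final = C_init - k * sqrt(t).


sqrt(t) = sqrt(6.58) = 2.5652
C_final = 98.35 - 1.625 * 2.5652 = 94.18%

94.18%


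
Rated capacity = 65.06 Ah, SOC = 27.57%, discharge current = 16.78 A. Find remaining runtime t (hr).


Step 1: remaining = SOC/100 * C_total = 27.57/100 * 65.06 = 17.937 Ah
Step 2: t = remaining / I = 17.937 / 16.78 = 1.069 hr

1.069 hr


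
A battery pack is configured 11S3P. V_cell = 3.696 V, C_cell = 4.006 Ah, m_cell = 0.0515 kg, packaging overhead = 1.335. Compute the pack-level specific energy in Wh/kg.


Step 1: V_pack = 11 * 3.696 = 40.656 V
Step 2: C_pack = 3 * 4.006 = 12.018 Ah
Step 3: E_pack = V_pack * C_pack = 40.656 * 12.018 = 488.6 Wh
Step 4: m_pack = 11 * 3 * 0.0515 * 1.335 = 2.2688 kg
Step 5: ED = E_pack / m_pack = 488.6 / 2.2688 = 215.4 Wh/kg

215.4 Wh/kg


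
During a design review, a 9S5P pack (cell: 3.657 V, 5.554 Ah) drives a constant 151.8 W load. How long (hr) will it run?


Step 1: E_pack = Ns * V_cell * Np * C_cell = 9 * 3.657 * 5 * 5.554 = 913.99 Wh
Step 2: t = E_pack / P = 913.99 / 151.8 = 6.021 hr

6.021 hr


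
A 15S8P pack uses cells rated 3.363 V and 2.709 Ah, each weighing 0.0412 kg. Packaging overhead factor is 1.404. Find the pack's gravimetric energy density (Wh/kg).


Step 1: V_pack = 15 * 3.363 = 50.445 V
Step 2: C_pack = 8 * 2.709 = 21.672 Ah
Step 3: E_pack = V_pack * C_pack = 50.445 * 21.672 = 1093.2 Wh
Step 4: m_pack = 15 * 8 * 0.0412 * 1.404 = 6.9414 kg
Step 5: ED = E_pack / m_pack = 1093.2 / 6.9414 = 157.5 Wh/kg

157.5 Wh/kg


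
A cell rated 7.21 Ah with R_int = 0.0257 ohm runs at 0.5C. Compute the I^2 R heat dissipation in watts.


Step 1: I = C_rate * capacity = 0.5 * 7.21 = 3.605 A
Step 2: Q = I^2 * R = 3.605^2 * 0.0257 = 12.996 * 0.0257 = 0.3340 W

0.3340 W


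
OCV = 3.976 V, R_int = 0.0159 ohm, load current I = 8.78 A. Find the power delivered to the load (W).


Step 1: V_terminal = OCV - I*R = 3.976 - 8.78 * 0.0159 = 3.8364 V
Step 2: P_out = V_terminal * I = 3.8364 * 8.78 = 33.68 W

33.68 W


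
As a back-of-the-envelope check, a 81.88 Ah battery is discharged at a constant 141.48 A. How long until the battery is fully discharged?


Runtime = 81.88 Ah / 141.48 A = 0.5787 hr

0.5787 hr


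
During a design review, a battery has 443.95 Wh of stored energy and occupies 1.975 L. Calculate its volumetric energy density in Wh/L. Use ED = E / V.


ED = E / V = 443.95 / 1.975 = 224.8 Wh/L

224.8 Wh/L


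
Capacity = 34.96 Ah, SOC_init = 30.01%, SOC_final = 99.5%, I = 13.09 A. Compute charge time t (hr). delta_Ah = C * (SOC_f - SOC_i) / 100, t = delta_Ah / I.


delta_Ah = 34.96 * (99.5 - 30.01) / 100 = 24.294 Ah
t = delta_Ah / I = 24.294 / 13.09 = 1.856 hr

1.856 hr


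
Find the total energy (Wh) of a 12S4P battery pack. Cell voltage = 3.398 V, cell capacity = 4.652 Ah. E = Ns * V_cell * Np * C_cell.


E = Ns * Vcell * Np * Ccell = 12 * 3.398 * 4 * 4.652 = 758.8 Wh

758.8 Wh


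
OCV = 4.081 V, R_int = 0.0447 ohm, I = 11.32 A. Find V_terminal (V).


IR drop = 11.32 * 0.0447 = 0.506 V
V = 4.081 - 0.506 = 3.575 V

3.575 V


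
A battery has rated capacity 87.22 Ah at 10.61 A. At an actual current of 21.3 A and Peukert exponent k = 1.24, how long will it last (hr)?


t_rated = C / I_rated = 87.22 / 10.61 = 8.2205 hr
(I_rated/I)^k = (0.49812)^1.24 = 0.4214
t = t_rated * (I_rated/I)^k = 8.2205 * 0.4214 = 3.464 hr

3.464 hr


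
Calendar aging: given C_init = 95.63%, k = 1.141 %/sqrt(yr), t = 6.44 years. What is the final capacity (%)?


Step 1: sqrt(6.44 yr) = 2.5377
Step 2: drop = 1.141 * 2.5377 = 2.8955
Step 3: C_final = 95.63 - 2.8955 = 92.73%

92.73%


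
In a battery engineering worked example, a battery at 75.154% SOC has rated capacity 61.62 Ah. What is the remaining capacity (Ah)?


remaining = SOC / 100 * total = 75.154 / 100 * 61.62 = 46.31 Ah

46.31 Ah


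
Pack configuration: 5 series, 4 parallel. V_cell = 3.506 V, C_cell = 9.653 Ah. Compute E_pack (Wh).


E = Ns * Vcell * Np * Ccell = 5 * 3.506 * 4 * 9.653 = 676.9 Wh

676.9 Wh


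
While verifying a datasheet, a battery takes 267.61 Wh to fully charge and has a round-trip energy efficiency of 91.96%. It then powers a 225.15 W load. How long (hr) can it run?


Step 1: E_discharge = eta/100 * E_charge = 91.96/100 * 267.61 = 246.09 Wh
Step 2: t = E_discharge / P = 246.09 / 225.15 = 1.093 hr

1.093 hr


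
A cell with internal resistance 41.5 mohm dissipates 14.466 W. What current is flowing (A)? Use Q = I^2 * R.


Convert: R = 41.5 mohm = 0.0415 ohm
I = sqrt(Q / R) = sqrt(14.466 / 0.0415) = sqrt(348.58) = 18.67 A

18.67 A


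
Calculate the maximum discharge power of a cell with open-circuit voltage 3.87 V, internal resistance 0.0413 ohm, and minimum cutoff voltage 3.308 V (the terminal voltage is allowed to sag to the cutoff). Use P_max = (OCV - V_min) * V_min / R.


P_max = (OCV - V_min) * V_min / R = (3.87 - 3.308) * 3.308 / 0.0413 = 0.562 * 3.308 / 0.0413 = 45.01 W

45.01 W


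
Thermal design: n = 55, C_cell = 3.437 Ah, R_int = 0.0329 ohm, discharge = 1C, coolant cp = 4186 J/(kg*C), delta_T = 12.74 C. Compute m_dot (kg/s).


Step 1: I = 1 * 3.437 = 3.437 A
Step 2: Q_cell = I^2 * R = 3.437^2 * 0.0329 = 0.38865 W
Step 3: Q_total = 55 * 0.38865 = 21.376 W
Step 4: m_dot = Q_total / (cp * dT) = 21.376 / (4186 * 12.74) = 4.008e-04 kg/s

4.008e-04 kg/s


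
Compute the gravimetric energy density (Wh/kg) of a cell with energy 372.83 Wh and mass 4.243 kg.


Specific energy = 372.83 Wh / 4.243 kg = 87.87 Wh/kg

87.87 Wh/kg


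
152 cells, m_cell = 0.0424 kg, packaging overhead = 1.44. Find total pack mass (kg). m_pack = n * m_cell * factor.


m_pack = n * m_cell * overhead = 152 * 0.0424 * 1.44 = 9.281 kg

9.281 kg


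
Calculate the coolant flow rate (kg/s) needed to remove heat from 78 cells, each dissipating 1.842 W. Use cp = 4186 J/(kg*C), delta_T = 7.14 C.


Q_total = 78 * 1.842 = 143.68 W
m_dot = Q_total / (cp * dT) = 143.68 / (4186 * 7.14) = 0.004807 kg/s

0.004807 kg/s


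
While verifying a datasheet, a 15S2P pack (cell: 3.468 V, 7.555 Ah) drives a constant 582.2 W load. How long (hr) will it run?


Step 1: E_pack = Ns * V_cell * Np * C_cell = 15 * 3.468 * 2 * 7.555 = 786.02 Wh
Step 2: t = E_pack / P = 786.02 / 582.2 = 1.350 hr

1.350 hr


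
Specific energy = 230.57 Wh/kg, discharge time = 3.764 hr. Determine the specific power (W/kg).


Specific power = 230.57 Wh/kg / 3.764 hr = 61.26 W/kg

61.26 W/kg


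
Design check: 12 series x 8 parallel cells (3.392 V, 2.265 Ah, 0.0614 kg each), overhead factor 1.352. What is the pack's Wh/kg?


Step 1: V_pack = 12 * 3.392 = 40.704 V
Step 2: C_pack = 8 * 2.265 = 18.12 Ah
Step 3: E_pack = V_pack * C_pack = 40.704 * 18.12 = 737.56 Wh
Step 4: m_pack = 12 * 8 * 0.0614 * 1.352 = 7.9692 kg
Step 5: ED = E_pack / m_pack = 737.56 / 7.9692 = 92.55 Wh/kg

92.55 Wh/kg


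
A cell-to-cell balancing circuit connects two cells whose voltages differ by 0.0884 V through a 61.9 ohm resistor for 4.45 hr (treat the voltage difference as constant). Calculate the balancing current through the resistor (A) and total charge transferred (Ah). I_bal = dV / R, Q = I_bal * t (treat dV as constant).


First, Ohm's law: I_bal = 0.0884 V / 61.9 ohm = 0.0014281 A
Then Q = I * t = 0.0014281 A * 4.45 hr = 0.006355 Ah

I=0.0014281 A, Q=0.006355 Ah


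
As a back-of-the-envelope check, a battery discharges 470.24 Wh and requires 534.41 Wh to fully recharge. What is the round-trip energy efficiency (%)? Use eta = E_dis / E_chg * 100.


eta_e = E_dis / E_chg * 100 = 470.24 / 534.41 * 100 = 87.99%

87.99%


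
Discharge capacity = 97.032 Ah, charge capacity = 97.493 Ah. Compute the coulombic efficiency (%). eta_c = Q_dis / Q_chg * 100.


eta_c = Q_dis / Q_chg * 100 = 97.032 / 97.493 * 100 = 99.53%

99.53%


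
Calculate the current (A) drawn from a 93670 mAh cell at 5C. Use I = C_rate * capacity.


Convert: capacity = 93670 mAh = 93.67 Ah
I = C_rate * capacity = 5 * 93.67 = 468.35 A

468.35 A


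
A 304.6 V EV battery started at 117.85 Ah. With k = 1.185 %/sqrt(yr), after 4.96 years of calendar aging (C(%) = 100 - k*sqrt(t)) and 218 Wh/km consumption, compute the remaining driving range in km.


Step 1: capacity retention = 100 - 1.185 * sqrt(4.96) = 100 - 1.185 * 2.2271 = 97.361%
Step 2: C_now = 117.85 * 97.361/100 = 114.74 Ah
Step 3: E_pack = V * C_now = 304.6 * 114.74 = 34950 Wh
Step 4: range = E_pack / consumption = 34950 / 218 = 160.3 km

160.3 km


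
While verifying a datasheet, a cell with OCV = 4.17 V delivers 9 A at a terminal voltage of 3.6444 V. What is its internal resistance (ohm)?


R = (OCV - V) / I = (4.17 - 3.6444) / 9 = 0.05840 ohm

0.05840 ohm


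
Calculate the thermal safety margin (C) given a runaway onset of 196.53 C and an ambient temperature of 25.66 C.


margin = T_onset - T_ambient = 196.53 - 25.66 = 170.87 C

170.87 C


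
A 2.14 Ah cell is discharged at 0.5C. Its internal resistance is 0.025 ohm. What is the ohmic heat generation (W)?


Step 1: I = C_rate * capacity = 0.5 * 2.14 = 1.07 A
Step 2: Q = I^2 * R = 1.07^2 * 0.025 = 1.1449 * 0.025 = 0.02862 W

0.02862 W


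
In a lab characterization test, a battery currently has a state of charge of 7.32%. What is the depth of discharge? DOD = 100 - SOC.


Complement of SOC: DOD = 100% - 7.32% = 92.68%

92.68%


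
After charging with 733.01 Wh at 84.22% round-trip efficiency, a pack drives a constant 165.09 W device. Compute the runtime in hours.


Step 1: E_discharge = eta/100 * E_charge = 84.22/100 * 733.01 = 617.34 Wh
Step 2: t = E_discharge / P = 617.34 / 165.09 = 3.739 hr

3.739 hr


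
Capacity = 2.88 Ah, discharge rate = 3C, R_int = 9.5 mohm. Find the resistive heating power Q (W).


Convert: R = 9.5 mohm = 0.0095 ohm
Step 1: I = C_rate * capacity = 3 * 2.88 = 8.64 A
Step 2: Q = I^2 * R = 8.64^2 * 0.0095 = 74.65 * 0.0095 = 0.7092 W

0.7092 W


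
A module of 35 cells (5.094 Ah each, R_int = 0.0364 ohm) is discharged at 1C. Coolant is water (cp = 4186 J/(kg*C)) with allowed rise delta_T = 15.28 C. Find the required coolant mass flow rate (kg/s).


Step 1: I = 1 * 5.094 = 5.094 A
Step 2: Q_cell = I^2 * R = 5.094^2 * 0.0364 = 0.94454 W
Step 3: Q_total = 35 * 0.94454 = 33.059 W
Step 4: m_dot = Q_total / (cp * dT) = 33.059 / (4186 * 15.28) = 5.169e-04 kg/s

5.169e-04 kg/s


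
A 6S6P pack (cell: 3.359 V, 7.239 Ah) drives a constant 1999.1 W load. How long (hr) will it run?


Step 1: E_pack = Ns * V_cell * Np * C_cell = 6 * 3.359 * 6 * 7.239 = 875.37 Wh
Step 2: t = E_pack / P = 875.37 / 1999.1 = 0.4379 hr

0.4379 hr


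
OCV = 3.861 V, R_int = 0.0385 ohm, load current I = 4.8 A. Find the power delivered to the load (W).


Step 1: V_terminal = OCV - I*R = 3.861 - 4.8 * 0.0385 = 3.6762 V
Step 2: P_out = V_terminal * I = 3.6762 * 4.8 = 17.65 W

17.65 W


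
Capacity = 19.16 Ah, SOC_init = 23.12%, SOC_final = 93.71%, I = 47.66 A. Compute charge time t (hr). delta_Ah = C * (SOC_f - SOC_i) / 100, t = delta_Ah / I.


delta_Ah = 19.16 * (93.71 - 23.12) / 100 = 13.525 Ah
t = delta_Ah / I = 13.525 / 47.66 = 0.2838 hr

0.2838 hr


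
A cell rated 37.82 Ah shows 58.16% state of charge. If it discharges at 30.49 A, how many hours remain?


Step 1: remaining = SOC/100 * C_total = 58.16/100 * 37.82 = 21.996 Ah
Step 2: t = remaining / I = 21.996 / 30.49 = 0.7214 hr

0.7214 hr


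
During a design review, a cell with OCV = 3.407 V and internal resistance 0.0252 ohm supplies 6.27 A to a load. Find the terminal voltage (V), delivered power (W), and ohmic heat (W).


Step 1: V_terminal = OCV - I*R = 3.407 - 6.27 * 0.0252 = 3.249 V
Step 2: P_out = V_terminal * I = 3.249 * 6.27 = 20.37 W
Step 3: Q = I^2 * R = 6.27^2 * 0.0252 = 0.9907 W

V=3.249 V, P=20.37 W, Q=0.9907 W


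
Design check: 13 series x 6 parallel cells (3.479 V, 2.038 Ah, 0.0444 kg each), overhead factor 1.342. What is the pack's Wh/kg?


Step 1: V_pack = 13 * 3.479 = 45.227 V
Step 2: C_pack = 6 * 2.038 = 12.228 Ah
Step 3: E_pack = V_pack * C_pack = 45.227 * 12.228 = 553.04 Wh
Step 4: m_pack = 13 * 6 * 0.0444 * 1.342 = 4.6476 kg
Step 5: ED = E_pack / m_pack = 553.04 / 4.6476 = 119.0 Wh/kg

119.0 Wh/kg


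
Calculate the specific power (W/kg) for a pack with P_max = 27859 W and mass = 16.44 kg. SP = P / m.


Specific power = 27859 W / 16.44 kg = 1695 W/kg

1695 W/kg


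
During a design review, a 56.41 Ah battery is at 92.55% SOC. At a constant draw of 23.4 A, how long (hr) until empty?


Step 1: remaining = SOC/100 * C_total = 92.55/100 * 56.41 = 52.207 Ah
Step 2: t = remaining / I = 52.207 / 23.4 = 2.231 hr

2.231 hr


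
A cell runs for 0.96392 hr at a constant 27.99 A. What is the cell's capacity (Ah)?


C = I * t = 27.99 * 0.96392 = 26.98 Ah

26.98 Ah


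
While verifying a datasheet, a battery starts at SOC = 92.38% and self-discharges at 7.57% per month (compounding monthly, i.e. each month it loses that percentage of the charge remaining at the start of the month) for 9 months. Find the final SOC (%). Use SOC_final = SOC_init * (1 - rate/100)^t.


decay = (1 - 7.57/100)^9 = 0.4924
SOC_final = 92.38 * 0.4924 = 45.49%

45.49%


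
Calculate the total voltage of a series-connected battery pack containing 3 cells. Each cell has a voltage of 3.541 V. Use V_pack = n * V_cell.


With 3 cells in series at 3.541 V each, V_pack = 10.623 V

10.623 V


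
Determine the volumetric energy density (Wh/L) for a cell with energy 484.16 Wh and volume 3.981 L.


Volumetric ED = 484.16 Wh / 3.981 L = 121.6 Wh/L

121.6 Wh/L


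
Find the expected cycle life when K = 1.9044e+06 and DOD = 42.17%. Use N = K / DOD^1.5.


Step 1: DOD^1.5 = 42.17^1.5 = 273.85
Step 2: N = 1.9044e+06 / 273.85 = 6954 cycles

6954 cycles


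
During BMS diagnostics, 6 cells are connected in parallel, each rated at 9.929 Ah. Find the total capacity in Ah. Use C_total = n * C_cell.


Parallel capacities add: 6 * 9.929 Ah = 59.574 Ah

59.574 Ah


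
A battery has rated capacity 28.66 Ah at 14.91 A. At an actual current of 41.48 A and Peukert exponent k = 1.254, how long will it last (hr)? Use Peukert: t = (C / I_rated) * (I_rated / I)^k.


Step 1: t_rated = C / I_rated = 28.66 / 14.91 = 1.9222 hr
Step 2: ratio = 14.91 / 41.48 = 0.35945
Step 3: ratio^k = 0.35945^1.254 = 0.27719
Step 4: t = t_rated * ratio^k = 1.9222 * 0.27719 = 0.5328 hr

0.5328 hr


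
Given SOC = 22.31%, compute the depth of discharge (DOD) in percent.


Complement of SOC: DOD = 100% - 22.31% = 77.69%

77.69%


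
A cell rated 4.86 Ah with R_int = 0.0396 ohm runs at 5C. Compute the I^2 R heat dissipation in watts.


Step 1: I = C_rate * capacity = 5 * 4.86 = 24.3 A
Step 2: Q = I^2 * R = 24.3^2 * 0.0396 = 590.49 * 0.0396 = 23.38 W

23.38 W


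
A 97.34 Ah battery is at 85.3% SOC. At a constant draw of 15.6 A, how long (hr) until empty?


Step 1: remaining = SOC/100 * C_total = 85.3/100 * 97.34 = 83.031 Ah
Step 2: t = remaining / I = 83.031 / 15.6 = 5.323 hr

5.323 hr


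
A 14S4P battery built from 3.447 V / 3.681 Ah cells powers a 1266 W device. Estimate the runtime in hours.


Step 1: E_pack = Ns * V_cell * Np * C_cell = 14 * 3.447 * 4 * 3.681 = 710.55 Wh
Step 2: t = E_pack / P = 710.55 / 1266 = 0.5613 hr

0.5613 hr


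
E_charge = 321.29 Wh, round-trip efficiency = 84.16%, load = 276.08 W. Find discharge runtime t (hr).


Step 1: E_discharge = eta/100 * E_charge = 84.16/100 * 321.29 = 270.4 Wh
Step 2: t = E_discharge / P = 270.4 / 276.08 = 0.9794 hr

0.9794 hr


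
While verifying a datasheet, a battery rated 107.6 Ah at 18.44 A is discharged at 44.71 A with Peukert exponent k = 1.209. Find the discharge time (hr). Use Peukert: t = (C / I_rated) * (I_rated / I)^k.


t_rated = C / I_rated = 107.6 / 18.44 = 5.8351 hr
(I_rated/I)^k = (0.41244)^1.209 = 0.34275
t = t_rated * (I_rated/I)^k = 5.8351 * 0.34275 = 2.000 hr

2.000 hr


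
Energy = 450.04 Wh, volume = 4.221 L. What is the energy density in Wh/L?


Volumetric ED = 450.04 Wh / 4.221 L = 106.6 Wh/L

106.6 Wh/L


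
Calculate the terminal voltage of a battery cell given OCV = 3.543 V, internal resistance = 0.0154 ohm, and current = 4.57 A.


V = OCV - I*R = 3.543 - 4.57 * 0.0154 = 3.473 V

3.473 V


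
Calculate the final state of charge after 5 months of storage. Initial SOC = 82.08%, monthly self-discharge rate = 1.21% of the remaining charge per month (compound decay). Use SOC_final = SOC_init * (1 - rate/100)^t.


Monthly retention factor = 1 - 1.21/100 = 0.9879
Over 5 months: factor^5 = 0.94095
SOC_final = 82.08 * 0.94095 = 77.23%

77.23%


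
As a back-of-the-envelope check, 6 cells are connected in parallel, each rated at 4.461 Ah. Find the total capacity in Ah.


Parallel capacities add: 6 * 4.461 Ah = 26.766 Ah

26.766 Ah


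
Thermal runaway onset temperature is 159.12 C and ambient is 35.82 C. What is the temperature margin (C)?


Safety margin = 159.12 C - 35.82 C = 123.3 C

123.3 C


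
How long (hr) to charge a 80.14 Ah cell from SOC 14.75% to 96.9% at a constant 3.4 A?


delta_Ah = 80.14 * (96.9 - 14.75) / 100 = 65.835 Ah
t = delta_Ah / I = 65.835 / 3.4 = 19.36 hr

19.36 hr


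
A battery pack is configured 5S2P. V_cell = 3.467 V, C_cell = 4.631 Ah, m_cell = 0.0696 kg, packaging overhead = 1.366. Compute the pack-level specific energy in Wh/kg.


Step 1: V_pack = 5 * 3.467 = 17.335 V
Step 2: C_pack = 2 * 4.631 = 9.262 Ah
Step 3: E_pack = V_pack * C_pack = 17.335 * 9.262 = 160.56 Wh
Step 4: m_pack = 5 * 2 * 0.0696 * 1.366 = 0.95074 kg
Step 5: ED = E_pack / m_pack = 160.56 / 0.95074 = 168.9 Wh/kg

168.9 Wh/kg


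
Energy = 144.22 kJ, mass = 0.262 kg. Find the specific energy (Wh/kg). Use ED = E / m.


Convert: E = 144.22 kJ = 40.061 Wh
ED = E / m = 40.061 / 0.262 = 152.9 Wh/kg

152.9 Wh/kg
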